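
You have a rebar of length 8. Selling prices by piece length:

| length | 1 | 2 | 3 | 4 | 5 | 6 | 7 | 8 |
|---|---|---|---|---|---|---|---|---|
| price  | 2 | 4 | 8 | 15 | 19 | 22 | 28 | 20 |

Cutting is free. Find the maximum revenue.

30

Build R[k] bottom-up: R[k] = max over allowed piece i of (p[i] + R[k−i]).
R[1] = 2
R[2] = 4  (first piece 1, then R[1]=2)
R[3] = 8
R[4] = 15
R[5] = 19
R[6] = 22
R[7] = 28
R[8] = 30  (first piece 1, then R[7]=28)
One optimal cutting: 7 + 1 → ₹28 + ₹2 = ₹30.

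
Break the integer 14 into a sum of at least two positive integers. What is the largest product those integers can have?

162

Define f[k] = max over 1≤i<k of i · max(k−i, f[k−i]); the inner max lets the remainder stay uncut if that's better.
f[2] = 1×max(1,0) = 1×1 = 1
f[3] = max(1×2, 2×1) = 2
f[4] = max(1×3, 2×2, 3×1) = 4
f[5] = max(1×4, 2×3, 3×2, 4×1) = 6
f[6] = max(1×6, 2×4, 3×3, 4×2, 5×1) = 9
f[7] = max(1×9, 2×6, 3×4, 4×3, 5×2, 6×1) = 12
f[8] = max(1×12, 2×9, 3×6, …, 6×2, 7×1) = 18
f[9] = max(1×18, 2×12, 3×9, …, 7×2, 8×1) = 27
f[10] = max(1×27, 2×18, 3×12, …, 8×2, 9×1) = 36
f[11] = max(1×36, 2×27, 3×18, …, 9×2, 10×1) = 54
f[12] = max(1×54, 2×36, 3×27, …, 10×2, 11×1) = 81
f[13] = max(1×81, 2×54, 3×36, …, 11×2, 12×1) = 108
f[14] = max(1×108, 2×81, 3×54, …, 12×2, 13×1) = 162
One optimal split: 3 + 3 + 3 + 3 + 2; product 3×3×3×3×2 = 162.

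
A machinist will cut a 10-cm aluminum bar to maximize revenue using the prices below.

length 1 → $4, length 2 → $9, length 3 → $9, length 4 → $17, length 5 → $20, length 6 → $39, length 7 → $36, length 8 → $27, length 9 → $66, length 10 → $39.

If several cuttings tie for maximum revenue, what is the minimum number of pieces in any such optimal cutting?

Consider every possible first cut. r[k] is the best of p[i]+r[k−i] over all sellable i≤k.
r[1] = 4
r[2] = 9
r[3] = 13  (first piece 1, then r[2]=9)
r[4] = 18  (first piece 2, then r[2]=9)
r[5] = 22  (first piece 1, then r[4]=18)
r[6] = 39
r[7] = 43  (first piece 1, then r[6]=39)
r[8] = 48  (first piece 2, then r[6]=39)
r[9] = 66
r[10] = 70  (first piece 1, then r[9]=66)
Maximum revenue is $70.
Now minimize piece count subject to staying optimal: for each k, pieces[k] = 1 + min over i with p[i]+r[k−i]=r[k] of pieces[k−i].
pieces[7] = 2
pieces[8] = 2
pieces[9] = 1
pieces[10] = 2

2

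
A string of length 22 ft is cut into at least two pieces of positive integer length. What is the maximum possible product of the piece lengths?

2916

Define g[k] = max over 1≤i<k of i · max(k−i, g[k−i]); the inner max lets the remainder stay uncut if that's better.
g[2] = 1*max(1,0) = 1*1 = 1
g[3] = 1*max(2,1) = 1*2 = 2
g[4] = 2*max(2,1) = 2*2 = 4
g[5] = 2*max(3,2) = 2*3 = 6
g[6] = 3*max(3,2) = 3*3 = 9
g[7] = 2*max(5,6) = 2*6 = 12
g[8] = 2*max(6,9) = 2*9 = 18
g[9] = 3*max(6,9) = 3*9 = 27
g[10] = 2*max(8,18) = 2*18 = 36
g[11] = 2*max(9,27) = 2*27 = 54
g[12] = 3*max(9,27) = 3*27 = 81
g[13] = 2*max(11,54) = 2*54 = 108
g[14] = 2*max(12,81) = 2*81 = 162
g[15] = 3*max(12,81) = 3*81 = 243
g[16] = 2*max(14,162) = 2*162 = 324
g[17] = 2*max(15,243) = 2*243 = 486
g[18] = 3*max(15,243) = 3*243 = 729
g[19] = 2*max(17,486) = 2*486 = 972
g[20] = 2*max(18,729) = 2*729 = 1458
g[21] = 3*max(18,729) = 3*729 = 2187
g[22] = 2*max(20,1458) = 2*1458 = 2916
One optimal split: 3 + 3 + 3 + 3 + 3 + 3 + 2 + 2; product 3*3*3*3*3*3*2*2 = 2916.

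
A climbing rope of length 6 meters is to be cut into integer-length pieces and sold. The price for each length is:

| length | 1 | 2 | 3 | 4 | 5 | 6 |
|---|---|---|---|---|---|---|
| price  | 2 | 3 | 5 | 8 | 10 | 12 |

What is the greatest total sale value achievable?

Consider every possible first cut. best[k] is the best of p[i]+best[k−i] over all sellable i≤k.
best[1] = 2
best[2] = 4  (first piece 1, then best[1]=2)
best[3] = 6  (first piece 1, then best[2]=4)
best[4] = 8  (first piece 1, then best[3]=6)
best[5] = 10  (first piece 1, then best[4]=8)
best[6] = 12  (first piece 1, then best[5]=10)
One optimal cutting: 1 + 1 + 1 + 1 + 1 + 1 → €2 + €2 + €2 + €2 + €2 + €2 = €12.

12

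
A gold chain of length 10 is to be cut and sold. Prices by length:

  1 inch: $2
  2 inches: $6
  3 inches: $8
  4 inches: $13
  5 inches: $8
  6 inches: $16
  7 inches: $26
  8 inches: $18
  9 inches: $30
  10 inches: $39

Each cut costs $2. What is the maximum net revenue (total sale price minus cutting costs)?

Let net[k] be the best obtainable value from length k. For each k, try every first piece i and keep the best of price[i] + net[k−i] minus the 2 cut fee when i<k.
net[1] = 2
net[2] = max(2+2-2, 6+0) = 6
net[3] = max(2+6-2, 6+2-2, 8+0) = 8
net[4] = max(2+8-2, 6+6-2, 8+2-2, 13+0) = 13
net[5] = max(2+13-2, 6+8-2, 8+6-2, 13+2-2, 8+0) = 13
net[6] = max(2+13-2, 6+13-2, 8+8-2, 13+6-2, 8+2-2, 16+0) = 17
net[7] = max(2+17-2, 6+13-2, 8+13-2, …, 16+2-2, 26+0) = 26
net[8] = max(2+26-2, 6+17-2, 8+13-2, …, 26+2-2, 18+0) = 26
net[9] = max(2+26-2, 6+26-2, 8+17-2, …, 18+2-2, 30+0) = 30
net[10] = max(2+30-2, 6+26-2, 8+26-2, …, 30+2-2, 39+0) = 39
Best is to make no cuts and sell whole for $39.

39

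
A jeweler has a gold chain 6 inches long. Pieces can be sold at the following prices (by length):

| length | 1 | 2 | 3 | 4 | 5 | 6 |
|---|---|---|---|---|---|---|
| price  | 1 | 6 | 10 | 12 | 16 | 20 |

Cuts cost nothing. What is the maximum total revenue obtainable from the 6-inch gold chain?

20

Let r[k] be the best obtainable value from length k. For each k, try every first piece i and keep the best of price[i] + r[k−i].
r[1] = 1
r[2] = 6
r[3] = 10
r[4] = 12  (first piece 2, then r[2]=6)
r[5] = 16  (first piece 2, then r[3]=10)
r[6] = 20  (first piece 3, then r[3]=10)
One optimal cutting: 3 + 3 → $10 + $10 = $20.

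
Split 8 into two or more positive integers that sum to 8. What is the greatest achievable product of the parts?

Let P[k] be the best product for length k (with at least one cut). For each first piece i, the rest contributes max(k−i, P[k−i]).
P[2] = 1×max(1,0) = 1×1 = 1
P[3] = max(1×2, 2×1) = 2
P[4] = max(1×3, 2×2, 3×1) = 4
P[5] = max(1×4, 2×3, 3×2, 4×1) = 6
P[6] = max(1×6, 2×4, 3×3, 4×2, 5×1) = 9
P[7] = max(1×9, 2×6, 3×4, 4×3, 5×2, 6×1) = 12
P[8] = max(1×12, 2×9, 3×6, …, 6×2, 7×1) = 18
One optimal split: 3 + 3 + 2; product 3×3×2 = 18.

18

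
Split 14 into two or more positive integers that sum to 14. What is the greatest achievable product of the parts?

162

Fill f[k] for k=2..14: at each k try every first piece i and multiply by the better of (k−i) uncut or f[k−i].
f[2] = 1×max(1,0) = 1×1 = 1
f[3] = 1×max(2,1) = 1×2 = 2
f[4] = 2×max(2,1) = 2×2 = 4
f[5] = 2×max(3,2) = 2×3 = 6
f[6] = 3×max(3,2) = 3×3 = 9
f[7] = 2×max(5,6) = 2×6 = 12
f[8] = 2×max(6,9) = 2×9 = 18
f[9] = 3×max(6,9) = 3×9 = 27
f[10] = 2×max(8,18) = 2×18 = 36
f[11] = 2×max(9,27) = 2×27 = 54
f[12] = 3×max(9,27) = 3×27 = 81
f[13] = 2×max(11,54) = 2×54 = 108
f[14] = 2×max(12,81) = 2×81 = 162
One optimal split: 3 + 3 + 3 + 3 + 2; product 3×3×3×3×2 = 162.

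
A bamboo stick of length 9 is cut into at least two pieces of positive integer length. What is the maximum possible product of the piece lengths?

27

Fill g[k] for k=2..9: at each k try every first piece i and multiply by the better of (k−i) uncut or g[k−i].
g[2] = 1*max(1,0) = 1*1 = 1
g[3] = 1*max(2,1) = 1*2 = 2
g[4] = 2*max(2,1) = 2*2 = 4
g[5] = 2*max(3,2) = 2*3 = 6
g[6] = 3*max(3,2) = 3*3 = 9
g[7] = 2*max(5,6) = 2*6 = 12
g[8] = 2*max(6,9) = 2*9 = 18
g[9] = 3*max(6,9) = 3*9 = 27
One optimal split: 3 + 3 + 3; product 3*3*3 = 27.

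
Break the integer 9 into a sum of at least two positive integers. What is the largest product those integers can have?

27

Let f[k] be the best product for length k (with at least one cut). For each first piece i, the rest contributes max(k−i, f[k−i]).
Small cases: f[2]=1.
f[3] = 1×max(2,1) = 1×2 = 2
f[4] = 2×max(2,1) = 2×2 = 4
f[5] = 2×max(3,2) = 2×3 = 6
f[6] = 3×max(3,2) = 3×3 = 9
f[7] = 2×max(5,6) = 2×6 = 12
f[8] = 2×max(6,9) = 2×9 = 18
f[9] = 3×max(6,9) = 3×9 = 27
One optimal split: 3 + 3 + 3; product 3×3×3 = 27.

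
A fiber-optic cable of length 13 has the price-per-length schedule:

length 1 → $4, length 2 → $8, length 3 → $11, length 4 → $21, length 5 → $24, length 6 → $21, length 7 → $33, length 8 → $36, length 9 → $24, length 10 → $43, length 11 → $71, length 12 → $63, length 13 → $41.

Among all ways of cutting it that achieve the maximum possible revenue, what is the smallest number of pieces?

2

Consider every possible first cut. r[k] is the best of p[i]+r[k−i] over all sellable i≤k.
r[1] = 4
r[2] = max(4+4, 8+0) = 8
r[3] = max(4+8, 8+4, 11+0) = 12
r[4] = max(4+12, 8+8, 11+4, 21+0) = 21
r[5] = max(4+21, 8+12, 11+8, 21+4, 24+0) = 25
r[6] = max(4+25, 8+21, 11+12, 21+8, 24+4, 21+0) = 29
r[7] = max(4+29, 8+25, 11+21, …, 21+4, 33+0) = 33
r[8] = max(4+33, 8+29, 11+25, …, 33+4, 36+0) = 42
r[9] = max(4+42, 8+33, 11+29, …, 36+4, 24+0) = 46
r[10] = max(4+46, 8+42, 11+33, …, 24+4, 43+0) = 50
r[11] = max(4+50, 8+46, 11+42, …, 43+4, 71+0) = 71
r[12] = max(4+71, 8+50, 11+46, …, 71+4, 63+0) = 75
r[13] = max(4+75, 8+71, 11+50, …, 63+4, 41+0) = 79
Maximum revenue is $79.
Now minimize piece count subject to staying optimal: for each k, pieces[k] = 1 + min over i with p[i]+r[k−i]=r[k] of pieces[k−i].
pieces[10] = 3
pieces[11] = 1
pieces[12] = 2
pieces[13] = 2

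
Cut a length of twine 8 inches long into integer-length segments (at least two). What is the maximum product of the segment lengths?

18

Fill f[k] for k=2..8: at each k try every first piece i and multiply by the better of (k−i) uncut or f[k−i].
f[2] = 1×max(1,0) = 1×1 = 1
f[3] = 1×max(2,1) = 1×2 = 2
f[4] = 2×max(2,1) = 2×2 = 4
f[5] = 2×max(3,2) = 2×3 = 6
f[6] = 3×max(3,2) = 3×3 = 9
f[7] = 2×max(5,6) = 2×6 = 12
f[8] = 2×max(6,9) = 2×9 = 18
One optimal split: 3 + 3 + 2; product 3×3×2 = 18.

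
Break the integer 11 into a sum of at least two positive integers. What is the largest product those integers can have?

Fill prod[k] for k=2..11: at each k try every first piece i and multiply by the better of (k−i) uncut or prod[k−i].
Small cases: prod[2]=1, prod[3]=2.
prod[4] = max(1×3, 2×2, 3×1) = 4
prod[5] = max(1×4, 2×3, 3×2, 4×1) = 6
prod[6] = max(1×6, 2×4, 3×3, 4×2, 5×1) = 9
prod[7] = max(1×9, 2×6, 3×4, 4×3, 5×2, 6×1) = 12
prod[8] = max(1×12, 2×9, 3×6, …, 6×2, 7×1) = 18
prod[9] = max(1×18, 2×12, 3×9, …, 7×2, 8×1) = 27
prod[10] = max(1×27, 2×18, 3×12, …, 8×2, 9×1) = 36
prod[11] = max(1×36, 2×27, 3×18, …, 9×2, 10×1) = 54
One optimal split: 3 + 3 + 3 + 2; product 3×3×3×2 = 54.

54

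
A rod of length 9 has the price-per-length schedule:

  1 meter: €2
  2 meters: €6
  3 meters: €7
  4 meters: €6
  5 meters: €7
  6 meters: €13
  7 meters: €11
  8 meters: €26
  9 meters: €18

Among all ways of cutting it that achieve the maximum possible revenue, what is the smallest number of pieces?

2

Consider every possible first cut. r[k] is the best of p[i]+r[k−i] over all sellable i≤k.
r[1] = 2
r[2] = 6
r[3] = 8  (first piece 1, then r[2]=6)
r[4] = 12  (first piece 2, then r[2]=6)
r[5] = 14  (first piece 1, then r[4]=12)
r[6] = 18  (first piece 2, then r[4]=12)
r[7] = 20  (first piece 1, then r[6]=18)
r[8] = 26
r[9] = 28  (first piece 1, then r[8]=26)
Maximum revenue is €28.
Now minimize piece count subject to staying optimal: for each k, pieces[k] = 1 + min over i with p[i]+r[k−i]=r[k] of pieces[k−i].
pieces[6] = 3
pieces[7] = 4
pieces[8] = 1
pieces[9] = 2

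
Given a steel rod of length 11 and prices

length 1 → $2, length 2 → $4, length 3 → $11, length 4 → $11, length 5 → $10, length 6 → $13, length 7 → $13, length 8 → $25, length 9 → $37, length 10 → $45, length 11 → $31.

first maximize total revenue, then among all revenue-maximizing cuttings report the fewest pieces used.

2

Let r[k] be the best obtainable value from length k. For each k, try every first piece i and keep the best of price[i] + r[k−i].
r[1] = 2
r[2] = max(2+2, 4+0) = 4
r[3] = max(2+4, 4+2, 11+0) = 11
r[4] = max(2+11, 4+4, 11+2, 11+0) = 13
r[5] = max(2+13, 4+11, 11+4, 11+2, 10+0) = 15
r[6] = max(2+15, 4+13, 11+11, 11+4, 10+2, 13+0) = 22
r[7] = max(2+22, 4+15, 11+13, …, 13+2, 13+0) = 24
r[8] = max(2+24, 4+22, 11+15, …, 13+2, 25+0) = 26
r[9] = max(2+26, 4+24, 11+22, …, 25+2, 37+0) = 37
r[10] = max(2+37, 4+26, 11+24, …, 37+2, 45+0) = 45
r[11] = max(2+45, 4+37, 11+26, …, 45+2, 31+0) = 47
Maximum revenue is $47.
Now minimize piece count subject to staying optimal: for each k, pieces[k] = 1 + min over i with p[i]+r[k−i]=r[k] of pieces[k−i].
pieces[8] = 3
pieces[9] = 1
pieces[10] = 1
pieces[11] = 2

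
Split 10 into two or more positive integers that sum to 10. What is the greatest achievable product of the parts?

36

Fill g[k] for k=2..10: at each k try every first piece i and multiply by the better of (k−i) uncut or g[k−i].
g[2] = 1*max(1,0) = 1*1 = 1
g[3] = max(1*2, 2*1) = 2
g[4] = max(1*3, 2*2, 3*1) = 4
g[5] = max(1*4, 2*3, 3*2, 4*1) = 6
g[6] = max(1*6, 2*4, 3*3, 4*2, 5*1) = 9
g[7] = max(1*9, 2*6, 3*4, 4*3, 5*2, 6*1) = 12
g[8] = max(1*12, 2*9, 3*6, …, 6*2, 7*1) = 18
g[9] = max(1*18, 2*12, 3*9, …, 7*2, 8*1) = 27
g[10] = max(1*27, 2*18, 3*12, …, 8*2, 9*1) = 36
One optimal split: 3 + 3 + 2 + 2; product 3*3*2*2 = 36.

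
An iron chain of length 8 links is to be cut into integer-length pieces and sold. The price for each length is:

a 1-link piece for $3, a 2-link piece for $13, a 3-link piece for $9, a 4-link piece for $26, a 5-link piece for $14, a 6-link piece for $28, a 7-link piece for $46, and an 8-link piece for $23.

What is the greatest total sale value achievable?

Build R[k] bottom-up: R[k] = max over allowed piece i of (p[i] + R[k−i]).
R[1] = 3
R[2] = 13
R[3] = 16  (first piece 1, then R[2]=13)
R[4] = 26  (first piece 2, then R[2]=13)
R[5] = 29  (first piece 1, then R[4]=26)
R[6] = 39  (first piece 2, then R[4]=26)
R[7] = 46
R[8] = 52  (first piece 2, then R[6]=39)
One optimal cutting: 2 + 2 + 2 + 2 → $13 + $13 + $13 + $13 = $52.

52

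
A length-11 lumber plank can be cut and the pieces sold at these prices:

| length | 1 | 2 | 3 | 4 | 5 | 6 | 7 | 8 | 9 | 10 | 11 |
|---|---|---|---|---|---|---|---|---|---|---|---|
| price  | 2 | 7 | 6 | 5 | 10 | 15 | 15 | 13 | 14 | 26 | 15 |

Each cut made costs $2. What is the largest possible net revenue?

Consider every possible first cut. r[k] is the best of p[i]+r[k−i] over all sellable i≤k, charging 2 whenever i<k.
r[1] = 2
r[2] = max(2+2-2, 7+0) = 7
r[3] = max(2+7-2, 7+2-2, 6+0) = 7
r[4] = max(2+7-2, 7+7-2, 6+2-2, 5+0) = 12
r[5] = max(2+12-2, 7+7-2, 6+7-2, 5+2-2, 10+0) = 12
r[6] = max(2+12-2, 7+12-2, 6+7-2, 5+7-2, 10+2-2, 15+0) = 17
r[7] = max(2+17-2, 7+12-2, 6+12-2, …, 15+2-2, 15+0) = 17
r[8] = max(2+17-2, 7+17-2, 6+12-2, …, 15+2-2, 13+0) = 22
r[9] = max(2+22-2, 7+17-2, 6+17-2, …, 13+2-2, 14+0) = 22
r[10] = max(2+22-2, 7+22-2, 6+17-2, …, 14+2-2, 26+0) = 27
r[11] = max(2+27-2, 7+22-2, 6+22-2, …, 26+2-2, 15+0) = 27
One optimal plan: pieces 2 + 2 + 2 + 2 + 2 + 1 (5 cuts) → $37 − $10 = $27.

27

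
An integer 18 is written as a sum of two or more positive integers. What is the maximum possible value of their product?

Let P[k] be the best product for length k (with at least one cut). For each first piece i, the rest contributes max(k−i, P[k−i]).
P[2] = 1·max(1,0) = 1·1 = 1
P[3] = max(1·2, 2·1) = 2
P[4] = max(1·3, 2·2, 3·1) = 4
P[5] = max(1·4, 2·3, 3·2, 4·1) = 6
P[6] = max(1·6, 2·4, 3·3, 4·2, 5·1) = 9
P[7] = max(1·9, 2·6, 3·4, 4·3, 5·2, 6·1) = 12
P[8] = max(1·12, 2·9, 3·6, …, 6·2, 7·1) = 18
P[9] = max(1·18, 2·12, 3·9, …, 7·2, 8·1) = 27
P[10] = max(1·27, 2·18, 3·12, …, 8·2, 9·1) = 36
P[11] = max(1·36, 2·27, 3·18, …, 9·2, 10·1) = 54
P[12] = max(1·54, 2·36, 3·27, …, 10·2, 11·1) = 81
P[13] = max(1·81, 2·54, 3·36, …, 11·2, 12·1) = 108
P[14] = max(1·108, 2·81, 3·54, …, 12·2, 13·1) = 162
P[15] = max(1·162, 2·108, 3·81, …, 13·2, 14·1) = 243
P[16] = max(1·243, 2·162, 3·108, …, 14·2, 15·1) = 324
P[17] = max(1·324, 2·243, 3·162, …, 15·2, 16·1) = 486
P[18] = max(1·486, 2·324, 3·243, …, 16·2, 17·1) = 729
One optimal split: 3 + 3 + 3 + 3 + 3 + 3; product 3·3·3·3·3·3 = 729.

729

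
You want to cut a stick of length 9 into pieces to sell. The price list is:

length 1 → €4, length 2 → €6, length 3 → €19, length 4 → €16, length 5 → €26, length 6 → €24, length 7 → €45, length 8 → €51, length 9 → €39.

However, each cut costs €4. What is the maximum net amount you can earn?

Consider every possible first cut. net[k] is the best of p[i]+net[k−i] over all sellable i≤k, charging 4 whenever i<k.
net[1] = 4
net[2] = 6
net[3] = 19
net[4] = 19  (first piece 1, then net[3]=19)
net[5] = 26
net[6] = 34  (first piece 3, then net[3]=19)
net[7] = 45
net[8] = 51
net[9] = 51  (first piece 1, then net[8]=51)
One optimal plan: pieces 8 + 1 (1 cut) → €55 − €4 = €51.

51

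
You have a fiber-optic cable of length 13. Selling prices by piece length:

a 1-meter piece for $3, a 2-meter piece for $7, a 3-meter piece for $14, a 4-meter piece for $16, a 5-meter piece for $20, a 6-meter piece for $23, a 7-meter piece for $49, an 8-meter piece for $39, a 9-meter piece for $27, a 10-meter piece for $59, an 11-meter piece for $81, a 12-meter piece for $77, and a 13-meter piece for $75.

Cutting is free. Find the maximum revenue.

88

Let r[k] be the best obtainable value from length k. For each k, try every first piece i and keep the best of price[i] + r[k−i].
r[1] = 3
r[2] = max(3+3, 7+0) = 7
r[3] = max(3+7, 7+3, 14+0) = 14
r[4] = max(3+14, 7+7, 14+3, 16+0) = 17
r[5] = max(3+17, 7+14, 14+7, 16+3, 20+0) = 21
r[6] = max(3+21, 7+17, 14+14, 16+7, 20+3, 23+0) = 28
r[7] = max(3+28, 7+21, 14+17, …, 23+3, 49+0) = 49
r[8] = max(3+49, 7+28, 14+21, …, 49+3, 39+0) = 52
r[9] = max(3+52, 7+49, 14+28, …, 39+3, 27+0) = 56
r[10] = max(3+56, 7+52, 14+49, …, 27+3, 59+0) = 63
r[11] = max(3+63, 7+56, 14+52, …, 59+3, 81+0) = 81
r[12] = max(3+81, 7+63, 14+56, …, 81+3, 77+0) = 84
r[13] = max(3+84, 7+81, 14+63, …, 77+3, 75+0) = 88
One optimal cutting: 11 + 2 → $81 + $7 = $88.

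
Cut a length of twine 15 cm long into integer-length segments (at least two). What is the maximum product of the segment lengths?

243

Fill m[k] for k=2..15: at each k try every first piece i and multiply by the better of (k−i) uncut or m[k−i].
m[2] = 1*max(1,0) = 1*1 = 1
m[3] = max(1*2, 2*1) = 2
m[4] = max(1*3, 2*2, 3*1) = 4
m[5] = max(1*4, 2*3, 3*2, 4*1) = 6
m[6] = max(1*6, 2*4, 3*3, 4*2, 5*1) = 9
m[7] = max(1*9, 2*6, 3*4, 4*3, 5*2, 6*1) = 12
m[8] = max(1*12, 2*9, 3*6, …, 6*2, 7*1) = 18
m[9] = max(1*18, 2*12, 3*9, …, 7*2, 8*1) = 27
m[10] = max(1*27, 2*18, 3*12, …, 8*2, 9*1) = 36
m[11] = max(1*36, 2*27, 3*18, …, 9*2, 10*1) = 54
m[12] = max(1*54, 2*36, 3*27, …, 10*2, 11*1) = 81
m[13] = max(1*81, 2*54, 3*36, …, 11*2, 12*1) = 108
m[14] = max(1*108, 2*81, 3*54, …, 12*2, 13*1) = 162
m[15] = max(1*162, 2*108, 3*81, …, 13*2, 14*1) = 243
One optimal split: 3 + 3 + 3 + 3 + 3; product 3*3*3*3*3 = 243.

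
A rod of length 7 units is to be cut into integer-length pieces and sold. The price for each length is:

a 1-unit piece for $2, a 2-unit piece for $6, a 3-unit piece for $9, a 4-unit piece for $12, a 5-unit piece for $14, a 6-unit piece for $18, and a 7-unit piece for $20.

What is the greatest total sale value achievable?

Build v[k] bottom-up: v[k] = max over allowed piece i of (p[i] + v[k−i]).
v[1] = 2
v[2] = 6
v[3] = 9
v[4] = 12  (first piece 2, then v[2]=6)
v[5] = 15  (first piece 2, then v[3]=9)
v[6] = 18  (first piece 2, then v[4]=12)
v[7] = 21  (first piece 2, then v[5]=15)
One optimal cutting: 3 + 2 + 2 → $9 + $6 + $6 = $21.

21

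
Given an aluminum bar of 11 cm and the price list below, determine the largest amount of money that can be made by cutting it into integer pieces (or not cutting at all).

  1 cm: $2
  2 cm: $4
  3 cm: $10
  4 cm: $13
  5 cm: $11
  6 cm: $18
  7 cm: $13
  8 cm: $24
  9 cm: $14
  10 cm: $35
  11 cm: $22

37

Build v[k] bottom-up: v[k] = max over allowed piece i of (p[i] + v[k−i]).
v[1] = 2
v[2] = max(2+2, 4+0) = 4
v[3] = max(2+4, 4+2, 10+0) = 10
v[4] = max(2+10, 4+4, 10+2, 13+0) = 13
v[5] = max(2+13, 4+10, 10+4, 13+2, 11+0) = 15
v[6] = max(2+15, 4+13, 10+10, 13+4, 11+2, 18+0) = 20
v[7] = max(2+20, 4+15, 10+13, …, 18+2, 13+0) = 23
v[8] = max(2+23, 4+20, 10+15, …, 13+2, 24+0) = 26
v[9] = max(2+26, 4+23, 10+20, …, 24+2, 14+0) = 30
v[10] = max(2+30, 4+26, 10+23, …, 14+2, 35+0) = 35
v[11] = max(2+35, 4+30, 10+26, …, 35+2, 22+0) = 37
One optimal cutting: 10 + 1 → $35 + $2 = $37.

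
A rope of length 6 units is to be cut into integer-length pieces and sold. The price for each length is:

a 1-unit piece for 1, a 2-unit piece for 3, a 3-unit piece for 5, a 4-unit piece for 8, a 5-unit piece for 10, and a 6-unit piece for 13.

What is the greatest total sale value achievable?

Build v[k] bottom-up: v[k] = max over allowed piece i of (p[i] + v[k−i]).
v[1] = 1
v[2] = max(1+1, 3+0) = 3
v[3] = max(1+3, 3+1, 5+0) = 5
v[4] = max(1+5, 3+3, 5+1, 8+0) = 8
v[5] = max(1+8, 3+5, 5+3, 8+1, 10+0) = 10
v[6] = max(1+10, 3+8, 5+5, 8+3, 10+1, 13+0) = 13
Best is to sell the whole 6-unit piece uncut for 13.

13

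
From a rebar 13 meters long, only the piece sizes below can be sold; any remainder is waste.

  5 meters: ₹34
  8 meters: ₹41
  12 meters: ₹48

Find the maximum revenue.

75

Consider every possible first cut. r[k] is the best of p[i]+r[k−i] over all sellable i≤k.
r[1] = 0
r[2] = 0
r[3] = 0
r[4] = 0
r[5] = 34
r[6] = 34
r[7] = 34
r[8] = max(34+0, 41+0) = 41
r[9] = max(34+0, 41+0) = 41
r[10] = max(34+34, 41+0) = 68
r[11] = max(34+34, 41+0) = 68
r[12] = max(34+34, 41+0, 48+0) = 68
r[13] = max(34+41, 41+34, 48+0) = 75
One optimal cutting: 8 + 5 → ₹75.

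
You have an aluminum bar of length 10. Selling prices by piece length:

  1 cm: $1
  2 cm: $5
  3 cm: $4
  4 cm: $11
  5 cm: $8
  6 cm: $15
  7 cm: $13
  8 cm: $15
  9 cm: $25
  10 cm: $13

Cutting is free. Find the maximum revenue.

27

Let best[k] be the best obtainable value from length k. For each k, try every first piece i and keep the best of price[i] + best[k−i].
best[1] = 1
best[2] = max(1+1, 5+0) = 5
best[3] = max(1+5, 5+1, 4+0) = 6
best[4] = max(1+6, 5+5, 4+1, 11+0) = 11
best[5] = max(1+11, 5+6, 4+5, 11+1, 8+0) = 12
best[6] = max(1+12, 5+11, 4+6, 11+5, 8+1, 15+0) = 16
best[7] = max(1+16, 5+12, 4+11, …, 15+1, 13+0) = 17
best[8] = max(1+17, 5+16, 4+12, …, 13+1, 15+0) = 22
best[9] = max(1+22, 5+17, 4+16, …, 15+1, 25+0) = 25
best[10] = max(1+25, 5+22, 4+17, …, 25+1, 13+0) = 27
One optimal cutting: 4 + 4 + 2 → $11 + $11 + $5 = $27.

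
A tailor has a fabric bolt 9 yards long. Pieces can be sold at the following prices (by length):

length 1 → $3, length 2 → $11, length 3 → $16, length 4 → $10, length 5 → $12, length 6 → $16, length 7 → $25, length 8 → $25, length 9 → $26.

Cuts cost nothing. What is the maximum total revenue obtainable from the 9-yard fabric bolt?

Consider every possible first cut. best[k] is the best of p[i]+best[k−i] over all sellable i≤k.
best[1] = 3
best[2] = 11
best[3] = 16
best[4] = 22  (first piece 2, then best[2]=11)
best[5] = 27  (first piece 2, then best[3]=16)
best[6] = 33  (first piece 2, then best[4]=22)
best[7] = 38  (first piece 2, then best[5]=27)
best[8] = 44  (first piece 2, then best[6]=33)
best[9] = 49  (first piece 2, then best[7]=38)
One optimal cutting: 3 + 2 + 2 + 2 → $16 + $11 + $11 + $11 = $49.

49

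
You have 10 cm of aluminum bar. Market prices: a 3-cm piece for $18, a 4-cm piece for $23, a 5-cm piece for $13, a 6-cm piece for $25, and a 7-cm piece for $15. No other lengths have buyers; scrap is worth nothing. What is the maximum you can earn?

59

Build best[k] bottom-up: best[k] = max over allowed piece i of (p[i] + best[k−i]).
best[1] = 0
best[2] = 0
best[3] = 18
best[4] = max(18+0, 23+0) = 23
best[5] = max(18+0, 23+0, 13+0) = 23
best[6] = max(18+18, 23+0, 13+0, 25+0) = 36
best[7] = max(18+23, 23+18, 13+0, 25+0, 15+0) = 41
best[8] = max(18+23, 23+23, 13+18, 25+0, 15+0) = 46
best[9] = max(18+36, 23+23, 13+23, 25+18, 15+0) = 54
best[10] = max(18+41, 23+36, 13+23, 25+23, 15+18) = 59
One optimal cutting: 4 + 3 + 3 → $59.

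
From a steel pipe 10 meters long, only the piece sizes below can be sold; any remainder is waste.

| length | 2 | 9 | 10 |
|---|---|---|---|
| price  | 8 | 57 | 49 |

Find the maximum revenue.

Consider every possible first cut. r[k] is the best of p[i]+r[k−i] over all sellable i≤k.
r[1] = 0
r[2] = 8
r[3] = 8
r[4] = 16  (first piece 2, then r[2]=8)
r[5] = 16
r[6] = 24  (first piece 2, then r[4]=16)
r[7] = 24
r[8] = 32  (first piece 2, then r[6]=24)
r[9] = 57
r[10] = 57
One optimal cutting: pieces 9 with 1 meter of scrap → $57.

57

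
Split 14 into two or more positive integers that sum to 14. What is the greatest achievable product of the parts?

162

Define m[k] = max over 1≤i<k of i · max(k−i, m[k−i]); the inner max lets the remainder stay uncut if that's better.
m[2] = 1·max(1,0) = 1·1 = 1
m[3] = max(1·2, 2·1) = 2
m[4] = max(1·3, 2·2, 3·1) = 4
m[5] = max(1·4, 2·3, 3·2, 4·1) = 6
m[6] = max(1·6, 2·4, 3·3, 4·2, 5·1) = 9
m[7] = max(1·9, 2·6, 3·4, 4·3, 5·2, 6·1) = 12
m[8] = max(1·12, 2·9, 3·6, …, 6·2, 7·1) = 18
m[9] = max(1·18, 2·12, 3·9, …, 7·2, 8·1) = 27
m[10] = max(1·27, 2·18, 3·12, …, 8·2, 9·1) = 36
m[11] = max(1·36, 2·27, 3·18, …, 9·2, 10·1) = 54
m[12] = max(1·54, 2·36, 3·27, …, 10·2, 11·1) = 81
m[13] = max(1·81, 2·54, 3·36, …, 11·2, 12·1) = 108
m[14] = max(1·108, 2·81, 3·54, …, 12·2, 13·1) = 162
One optimal split: 3 + 3 + 3 + 3 + 2; product 3·3·3·3·2 = 162.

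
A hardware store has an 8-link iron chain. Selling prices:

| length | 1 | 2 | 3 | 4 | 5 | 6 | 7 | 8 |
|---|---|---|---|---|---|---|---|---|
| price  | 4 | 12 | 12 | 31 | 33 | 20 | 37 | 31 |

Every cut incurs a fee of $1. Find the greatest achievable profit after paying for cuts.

61

Let net[k] be the best obtainable value from length k. For each k, try every first piece i and keep the best of price[i] + net[k−i] minus the 1 cut fee when i<k.
net[1] = 4
net[2] = max(4+4-1, 12+0) = 12
net[3] = max(4+12-1, 12+4-1, 12+0) = 15
net[4] = max(4+15-1, 12+12-1, 12+4-1, 31+0) = 31
net[5] = max(4+31-1, 12+15-1, 12+12-1, 31+4-1, 33+0) = 34
net[6] = max(4+34-1, 12+31-1, 12+15-1, 31+12-1, 33+4-1, 20+0) = 42
net[7] = max(4+42-1, 12+34-1, 12+31-1, …, 20+4-1, 37+0) = 45
net[8] = max(4+45-1, 12+42-1, 12+34-1, …, 37+4-1, 31+0) = 61
One optimal plan: pieces 4 + 4 (1 cut) → $62 − $1 = $61.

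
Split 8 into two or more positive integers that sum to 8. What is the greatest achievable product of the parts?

Fill f[k] for k=2..8: at each k try every first piece i and multiply by the better of (k−i) uncut or f[k−i].
f[2] = 1*max(1,0) = 1*1 = 1
f[3] = 1*max(2,1) = 1*2 = 2
f[4] = 2*max(2,1) = 2*2 = 4
f[5] = 2*max(3,2) = 2*3 = 6
f[6] = 3*max(3,2) = 3*3 = 9
f[7] = 2*max(5,6) = 2*6 = 12
f[8] = 2*max(6,9) = 2*9 = 18
One optimal split: 3 + 3 + 2; product 3*3*2 = 18.

18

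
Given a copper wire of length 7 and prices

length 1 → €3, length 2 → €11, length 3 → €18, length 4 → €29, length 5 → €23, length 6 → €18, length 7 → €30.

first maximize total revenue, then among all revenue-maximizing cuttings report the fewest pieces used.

2

Build r[k] bottom-up: r[k] = max over allowed piece i of (p[i] + r[k−i]).
r[1] = 3
r[2] = max(3+3, 11+0) = 11
r[3] = max(3+11, 11+3, 18+0) = 18
r[4] = max(3+18, 11+11, 18+3, 29+0) = 29
r[5] = max(3+29, 11+18, 18+11, 29+3, 23+0) = 32
r[6] = max(3+32, 11+29, 18+18, 29+11, 23+3, 18+0) = 40
r[7] = max(3+40, 11+32, 18+29, …, 18+3, 30+0) = 47
Maximum revenue is €47.
Now minimize piece count subject to staying optimal: for each k, pieces[k] = 1 + min over i with p[i]+r[k−i]=r[k] of pieces[k−i].
pieces[4] = 1
pieces[5] = 2
pieces[6] = 2
pieces[7] = 2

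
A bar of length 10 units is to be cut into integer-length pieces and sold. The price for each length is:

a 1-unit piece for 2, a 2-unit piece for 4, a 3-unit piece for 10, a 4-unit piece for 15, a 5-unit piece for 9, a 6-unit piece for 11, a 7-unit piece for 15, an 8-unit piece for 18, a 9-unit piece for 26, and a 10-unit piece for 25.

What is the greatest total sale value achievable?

35

Let R[k] be the best obtainable value from length k. For each k, try every first piece i and keep the best of price[i] + R[k−i].
R[1] = 2
R[2] = 4  (first piece 1, then R[1]=2)
R[3] = 10
R[4] = 15
R[5] = 17  (first piece 1, then R[4]=15)
R[6] = 20  (first piece 3, then R[3]=10)
R[7] = 25  (first piece 3, then R[4]=15)
R[8] = 30  (first piece 4, then R[4]=15)
R[9] = 32  (first piece 1, then R[8]=30)
R[10] = 35  (first piece 3, then R[7]=25)
One optimal cutting: 4 + 3 + 3 → 15 + 10 + 10 = 35.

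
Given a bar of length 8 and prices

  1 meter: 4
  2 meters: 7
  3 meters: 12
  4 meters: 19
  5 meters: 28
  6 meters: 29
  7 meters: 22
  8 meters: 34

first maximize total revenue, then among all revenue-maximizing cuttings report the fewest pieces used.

2

Consider every possible first cut. r[k] is the best of p[i]+r[k−i] over all sellable i≤k.
r[1] = 4
r[2] = 8  (first piece 1, then r[1]=4)
r[3] = 12  (first piece 1, then r[2]=8)
r[4] = 19
r[5] = 28
r[6] = 32  (first piece 1, then r[5]=28)
r[7] = 36  (first piece 1, then r[6]=32)
r[8] = 40  (first piece 1, then r[7]=36)
Maximum revenue is 40.
Now minimize piece count subject to staying optimal: for each k, pieces[k] = 1 + min over i with p[i]+r[k−i]=r[k] of pieces[k−i].
pieces[5] = 1
pieces[6] = 2
pieces[7] = 3
pieces[8] = 2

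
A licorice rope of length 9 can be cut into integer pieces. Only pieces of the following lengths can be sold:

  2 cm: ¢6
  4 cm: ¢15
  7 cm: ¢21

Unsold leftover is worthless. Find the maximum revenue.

Let f[k] be the best obtainable value from length k. For each k, try every first piece i and keep the best of price[i] + f[k−i].
f[1] = 0
f[2] = 6
f[3] = 6
f[4] = 15
f[5] = 15
f[6] = 21  (first piece 2, then f[4]=15)
f[7] = 21
f[8] = 30  (first piece 4, then f[4]=15)
f[9] = 30
One optimal cutting: pieces 4 + 4 with 1 cm of scrap → ¢30.

30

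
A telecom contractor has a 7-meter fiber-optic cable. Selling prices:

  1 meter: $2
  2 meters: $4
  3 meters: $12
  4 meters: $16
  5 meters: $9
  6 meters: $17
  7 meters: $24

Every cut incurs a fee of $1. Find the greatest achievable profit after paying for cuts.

27

Build v[k] bottom-up: v[k] = max over allowed piece i of (p[i] + v[k−i]) − 1 per cut.
v[1] = 2
v[2] = 4
v[3] = 12
v[4] = 16
v[5] = 17  (first piece 1, then v[4]=16)
v[6] = 23  (first piece 3, then v[3]=12)
v[7] = 27  (first piece 3, then v[4]=16)
One optimal plan: pieces 4 + 3 (1 cut) → $28 − $1 = $27.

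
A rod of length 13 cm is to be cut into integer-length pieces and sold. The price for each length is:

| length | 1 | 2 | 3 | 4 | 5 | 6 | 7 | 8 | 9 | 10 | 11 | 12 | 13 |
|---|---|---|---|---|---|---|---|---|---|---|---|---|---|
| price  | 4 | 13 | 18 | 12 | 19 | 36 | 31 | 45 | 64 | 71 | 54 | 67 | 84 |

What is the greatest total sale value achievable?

90

Build R[k] bottom-up: R[k] = max over allowed piece i of (p[i] + R[k−i]).
R[1] = 4
R[2] = 13
R[3] = 18
R[4] = 26  (first piece 2, then R[2]=13)
R[5] = 31  (first piece 2, then R[3]=18)
R[6] = 39  (first piece 2, then R[4]=26)
R[7] = 44  (first piece 2, then R[5]=31)
R[8] = 52  (first piece 2, then R[6]=39)
R[9] = 64
R[10] = 71
R[11] = 77  (first piece 2, then R[9]=64)
R[12] = 84  (first piece 2, then R[10]=71)
R[13] = 90  (first piece 2, then R[11]=77)
One optimal cutting: 9 + 2 + 2 → €64 + €13 + €13 = €90.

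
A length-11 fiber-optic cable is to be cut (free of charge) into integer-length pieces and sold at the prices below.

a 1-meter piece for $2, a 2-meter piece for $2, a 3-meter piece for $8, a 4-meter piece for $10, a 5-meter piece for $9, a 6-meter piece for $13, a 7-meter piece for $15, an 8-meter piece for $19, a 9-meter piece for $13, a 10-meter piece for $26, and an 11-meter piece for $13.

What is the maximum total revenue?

Let best[k] be the best obtainable value from length k. For each k, try every first piece i and keep the best of price[i] + best[k−i].
best[1] = 2
best[2] = 4  (first piece 1, then best[1]=2)
best[3] = 8
best[4] = 10  (first piece 1, then best[3]=8)
best[5] = 12  (first piece 1, then best[4]=10)
best[6] = 16  (first piece 3, then best[3]=8)
best[7] = 18  (first piece 1, then best[6]=16)
best[8] = 20  (first piece 1, then best[7]=18)
best[9] = 24  (first piece 3, then best[6]=16)
best[10] = 26  (first piece 1, then best[9]=24)
best[11] = 28  (first piece 1, then best[10]=26)
One optimal cutting: 3 + 3 + 3 + 1 + 1 → $8 + $8 + $8 + $2 + $2 = $28.

28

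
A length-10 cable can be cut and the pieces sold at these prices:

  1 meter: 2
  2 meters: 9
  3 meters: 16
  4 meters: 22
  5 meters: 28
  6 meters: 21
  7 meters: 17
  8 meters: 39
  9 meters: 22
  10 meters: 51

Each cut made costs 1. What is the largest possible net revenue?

55

Consider every possible first cut. net[k] is the best of p[i]+net[k−i] over all sellable i≤k, charging 1 whenever i<k.
net[1] = 2
net[2] = 9
net[3] = 16
net[4] = 22
net[5] = 28
net[6] = 31  (first piece 3, then net[3]=16)
net[7] = 37  (first piece 3, then net[4]=22)
net[8] = 43  (first piece 3, then net[5]=28)
net[9] = 49  (first piece 4, then net[5]=28)
net[10] = 55  (first piece 5, then net[5]=28)
One optimal plan: pieces 5 + 5 (1 cut) → 56 − 1 = 55.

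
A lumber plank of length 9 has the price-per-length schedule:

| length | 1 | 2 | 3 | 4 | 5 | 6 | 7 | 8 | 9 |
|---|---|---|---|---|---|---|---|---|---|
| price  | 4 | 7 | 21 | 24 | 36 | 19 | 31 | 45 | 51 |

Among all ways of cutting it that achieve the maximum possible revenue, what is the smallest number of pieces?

Let r[k] be the best obtainable value from length k. For each k, try every first piece i and keep the best of price[i] + r[k−i].
r[1] = 4
r[2] = max(4+4, 7+0) = 8
r[3] = max(4+8, 7+4, 21+0) = 21
r[4] = max(4+21, 7+8, 21+4, 24+0) = 25
r[5] = max(4+25, 7+21, 21+8, 24+4, 36+0) = 36
r[6] = max(4+36, 7+25, 21+21, 24+8, 36+4, 19+0) = 42
r[7] = max(4+42, 7+36, 21+25, …, 19+4, 31+0) = 46
r[8] = max(4+46, 7+42, 21+36, …, 31+4, 45+0) = 57
r[9] = max(4+57, 7+46, 21+42, …, 45+4, 51+0) = 63
Maximum revenue is $63.
Now minimize piece count subject to staying optimal: for each k, pieces[k] = 1 + min over i with p[i]+r[k−i]=r[k] of pieces[k−i].
pieces[6] = 2
pieces[7] = 3
pieces[8] = 2
pieces[9] = 3

3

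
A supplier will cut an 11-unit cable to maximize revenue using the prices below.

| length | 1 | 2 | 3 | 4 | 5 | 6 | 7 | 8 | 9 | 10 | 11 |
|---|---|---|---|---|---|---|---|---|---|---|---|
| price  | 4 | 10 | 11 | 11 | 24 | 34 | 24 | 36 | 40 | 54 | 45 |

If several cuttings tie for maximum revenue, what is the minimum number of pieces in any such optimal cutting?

Consider every possible first cut. r[k] is the best of p[i]+r[k−i] over all sellable i≤k.
r[1] = 4
r[2] = max(4+4, 10+0) = 10
r[3] = max(4+10, 10+4, 11+0) = 14
r[4] = max(4+14, 10+10, 11+4, 11+0) = 20
r[5] = max(4+20, 10+14, 11+10, 11+4, 24+0) = 24
r[6] = max(4+24, 10+20, 11+14, 11+10, 24+4, 34+0) = 34
r[7] = max(4+34, 10+24, 11+20, …, 34+4, 24+0) = 38
r[8] = max(4+38, 10+34, 11+24, …, 24+4, 36+0) = 44
r[9] = max(4+44, 10+38, 11+34, …, 36+4, 40+0) = 48
r[10] = max(4+48, 10+44, 11+38, …, 40+4, 54+0) = 54
r[11] = max(4+54, 10+48, 11+44, …, 54+4, 45+0) = 58
Maximum revenue is $58.
Now minimize piece count subject to staying optimal: for each k, pieces[k] = 1 + min over i with p[i]+r[k−i]=r[k] of pieces[k−i].
pieces[8] = 2
pieces[9] = 3
pieces[10] = 1
pieces[11] = 2

2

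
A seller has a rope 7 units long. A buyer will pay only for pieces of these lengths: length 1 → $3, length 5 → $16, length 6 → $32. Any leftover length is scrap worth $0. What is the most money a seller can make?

Consider every possible first cut. f[k] is the best of p[i]+f[k−i] over all sellable i≤k.
f[1] = 3
f[2] = 6  (first piece 1, then f[1]=3)
f[3] = 9  (first piece 1, then f[2]=6)
f[4] = 12  (first piece 1, then f[3]=9)
f[5] = 16
f[6] = 32
f[7] = 35  (first piece 1, then f[6]=32)
One optimal cutting: 6 + 1 → $35.

35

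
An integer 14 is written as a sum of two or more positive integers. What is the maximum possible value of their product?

162

Define g[k] = max over 1≤i<k of i · max(k−i, g[k−i]); the inner max lets the remainder stay uncut if that's better.
g[2] = 1·max(1,0) = 1·1 = 1
g[3] = 1·max(2,1) = 1·2 = 2
g[4] = 2·max(2,1) = 2·2 = 4
g[5] = 2·max(3,2) = 2·3 = 6
g[6] = 3·max(3,2) = 3·3 = 9
g[7] = 2·max(5,6) = 2·6 = 12
g[8] = 2·max(6,9) = 2·9 = 18
g[9] = 3·max(6,9) = 3·9 = 27
g[10] = 2·max(8,18) = 2·18 = 36
g[11] = 2·max(9,27) = 2·27 = 54
g[12] = 3·max(9,27) = 3·27 = 81
g[13] = 2·max(11,54) = 2·54 = 108
g[14] = 2·max(12,81) = 2·81 = 162
One optimal split: 3 + 3 + 3 + 3 + 2; product 3·3·3·3·2 = 162.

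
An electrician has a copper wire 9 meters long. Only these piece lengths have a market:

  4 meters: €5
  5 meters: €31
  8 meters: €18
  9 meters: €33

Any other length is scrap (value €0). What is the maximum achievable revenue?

Let f[k] be the best obtainable value from length k. For each k, try every first piece i and keep the best of price[i] + f[k−i].
f[1] = 0
f[2] = 0
f[3] = 0
f[4] = 5
f[5] = 31
f[6] = 31
f[7] = 31
f[8] = 31
f[9] = 36  (first piece 4, then f[5]=31)
One optimal cutting: 5 + 4 → €36.

36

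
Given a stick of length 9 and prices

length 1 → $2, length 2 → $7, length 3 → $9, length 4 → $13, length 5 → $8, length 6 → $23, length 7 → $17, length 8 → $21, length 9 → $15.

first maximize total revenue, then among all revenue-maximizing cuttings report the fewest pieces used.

2

Consider every possible first cut. r[k] is the best of p[i]+r[k−i] over all sellable i≤k.
r[1] = 2
r[2] = max(2+2, 7+0) = 7
r[3] = max(2+7, 7+2, 9+0) = 9
r[4] = max(2+9, 7+7, 9+2, 13+0) = 14
r[5] = max(2+14, 7+9, 9+7, 13+2, 8+0) = 16
r[6] = max(2+16, 7+14, 9+9, 13+7, 8+2, 23+0) = 23
r[7] = max(2+23, 7+16, 9+14, …, 23+2, 17+0) = 25
r[8] = max(2+25, 7+23, 9+16, …, 17+2, 21+0) = 30
r[9] = max(2+30, 7+25, 9+23, …, 21+2, 15+0) = 32
Maximum revenue is $32.
Now minimize piece count subject to staying optimal: for each k, pieces[k] = 1 + min over i with p[i]+r[k−i]=r[k] of pieces[k−i].
pieces[6] = 1
pieces[7] = 2
pieces[8] = 2
pieces[9] = 2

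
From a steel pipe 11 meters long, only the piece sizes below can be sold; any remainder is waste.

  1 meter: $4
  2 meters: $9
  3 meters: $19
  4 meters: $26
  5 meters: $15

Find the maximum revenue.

71

Consider every possible first cut. best[k] is the best of p[i]+best[k−i] over all sellable i≤k.
best[1] = 4
best[2] = max(4+4, 9+0) = 9
best[3] = max(4+9, 9+4, 19+0) = 19
best[4] = max(4+19, 9+9, 19+4, 26+0) = 26
best[5] = max(4+26, 9+19, 19+9, 26+4, 15+0) = 30
best[6] = max(4+30, 9+26, 19+19, 26+9, 15+4) = 38
best[7] = max(4+38, 9+30, 19+26, 26+19, 15+9) = 45
best[8] = max(4+45, 9+38, 19+30, 26+26, 15+19) = 52
best[9] = max(4+52, 9+45, 19+38, 26+30, 15+26) = 57
best[10] = max(4+57, 9+52, 19+45, 26+38, 15+30) = 64
best[11] = max(4+64, 9+57, 19+52, 26+45, 15+38) = 71
One optimal cutting: 4 + 4 + 3 → $71.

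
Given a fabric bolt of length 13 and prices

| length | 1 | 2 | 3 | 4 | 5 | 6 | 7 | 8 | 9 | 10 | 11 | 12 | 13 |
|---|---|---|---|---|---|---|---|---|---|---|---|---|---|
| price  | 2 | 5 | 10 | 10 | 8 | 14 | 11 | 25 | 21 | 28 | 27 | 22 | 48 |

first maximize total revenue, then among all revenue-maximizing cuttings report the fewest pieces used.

Consider every possible first cut. r[k] is the best of p[i]+r[k−i] over all sellable i≤k.
r[1] = 2
r[2] = max(2+2, 5+0) = 5
r[3] = max(2+5, 5+2, 10+0) = 10
r[4] = max(2+10, 5+5, 10+2, 10+0) = 12
r[5] = max(2+12, 5+10, 10+5, 10+2, 8+0) = 15
r[6] = max(2+15, 5+12, 10+10, 10+5, 8+2, 14+0) = 20
r[7] = max(2+20, 5+15, 10+12, …, 14+2, 11+0) = 22
r[8] = max(2+22, 5+20, 10+15, …, 11+2, 25+0) = 25
r[9] = max(2+25, 5+22, 10+20, …, 25+2, 21+0) = 30
r[10] = max(2+30, 5+25, 10+22, …, 21+2, 28+0) = 32
r[11] = max(2+32, 5+30, 10+25, …, 28+2, 27+0) = 35
r[12] = max(2+35, 5+32, 10+30, …, 27+2, 22+0) = 40
r[13] = max(2+40, 5+35, 10+32, …, 22+2, 48+0) = 48
Maximum revenue is $48.
Now minimize piece count subject to staying optimal: for each k, pieces[k] = 1 + min over i with p[i]+r[k−i]=r[k] of pieces[k−i].
pieces[10] = 4
pieces[11] = 2
pieces[12] = 4
pieces[13] = 1

1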